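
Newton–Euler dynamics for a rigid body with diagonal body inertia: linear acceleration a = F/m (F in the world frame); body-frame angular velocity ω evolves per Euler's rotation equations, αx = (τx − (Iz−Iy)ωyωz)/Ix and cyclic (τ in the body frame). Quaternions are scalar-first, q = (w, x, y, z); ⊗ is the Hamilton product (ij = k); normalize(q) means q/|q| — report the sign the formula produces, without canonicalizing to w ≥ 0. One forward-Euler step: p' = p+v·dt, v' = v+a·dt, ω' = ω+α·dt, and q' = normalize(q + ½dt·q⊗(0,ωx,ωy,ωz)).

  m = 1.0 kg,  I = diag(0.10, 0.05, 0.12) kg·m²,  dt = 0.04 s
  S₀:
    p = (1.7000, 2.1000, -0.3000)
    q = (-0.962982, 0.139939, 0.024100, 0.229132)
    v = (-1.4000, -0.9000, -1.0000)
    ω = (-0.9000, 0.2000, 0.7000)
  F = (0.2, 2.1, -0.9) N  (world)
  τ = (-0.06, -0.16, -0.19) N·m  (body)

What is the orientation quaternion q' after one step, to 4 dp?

Hamilton product q⊗(0,ω) = (-0.0392673, 0.8377274, -0.4967725, -0.6244096)
q + ½dt·q⊗(0,ω), renormalized = (-0.9635, 0.1567, 0.0142, 0.2166)

q' = (-0.9635, 0.1567, 0.0142, 0.2166)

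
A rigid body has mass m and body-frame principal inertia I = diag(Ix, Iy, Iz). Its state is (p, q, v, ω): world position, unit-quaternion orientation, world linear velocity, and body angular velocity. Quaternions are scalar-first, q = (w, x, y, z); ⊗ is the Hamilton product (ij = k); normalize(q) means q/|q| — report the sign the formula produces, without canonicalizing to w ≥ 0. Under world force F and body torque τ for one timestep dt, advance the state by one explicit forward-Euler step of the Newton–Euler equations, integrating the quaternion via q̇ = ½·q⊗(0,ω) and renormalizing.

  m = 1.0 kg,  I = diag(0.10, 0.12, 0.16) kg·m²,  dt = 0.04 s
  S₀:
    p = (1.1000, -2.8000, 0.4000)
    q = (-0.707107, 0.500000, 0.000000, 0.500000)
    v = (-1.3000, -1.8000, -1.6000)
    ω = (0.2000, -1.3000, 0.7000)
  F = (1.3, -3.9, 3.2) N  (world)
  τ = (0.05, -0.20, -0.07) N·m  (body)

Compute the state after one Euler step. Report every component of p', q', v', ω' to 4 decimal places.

a = (1.3000, -3.9000, 3.2000)
p + v·dt = (1.0480, -2.8720, 0.3360)
v' = v + a·dt = (-1.2480, -1.9560, -1.4720)
ω×(Iω) gyroscopic = (-0.0364, -0.0084, -0.0052)
angular accel α = (0.8640, -1.5967, -0.4050)
ω' = ω + α·dt = (0.2346, -1.3639, 0.6838)
q⊗(0,ω) = (-0.4500000, 0.5085786, 0.6692391, -1.1449749)
q + ½dt·q⊗(0,ω), renormalized = (-0.7158, 0.5099, 0.0134, 0.4769)

p' = (1.0480, -2.8720, 0.3360)
q' = (-0.7158, 0.5099, 0.0134, 0.4769)
v' = (-1.2480, -1.9560, -1.4720)
ω' = (0.2346, -1.3639, 0.6838)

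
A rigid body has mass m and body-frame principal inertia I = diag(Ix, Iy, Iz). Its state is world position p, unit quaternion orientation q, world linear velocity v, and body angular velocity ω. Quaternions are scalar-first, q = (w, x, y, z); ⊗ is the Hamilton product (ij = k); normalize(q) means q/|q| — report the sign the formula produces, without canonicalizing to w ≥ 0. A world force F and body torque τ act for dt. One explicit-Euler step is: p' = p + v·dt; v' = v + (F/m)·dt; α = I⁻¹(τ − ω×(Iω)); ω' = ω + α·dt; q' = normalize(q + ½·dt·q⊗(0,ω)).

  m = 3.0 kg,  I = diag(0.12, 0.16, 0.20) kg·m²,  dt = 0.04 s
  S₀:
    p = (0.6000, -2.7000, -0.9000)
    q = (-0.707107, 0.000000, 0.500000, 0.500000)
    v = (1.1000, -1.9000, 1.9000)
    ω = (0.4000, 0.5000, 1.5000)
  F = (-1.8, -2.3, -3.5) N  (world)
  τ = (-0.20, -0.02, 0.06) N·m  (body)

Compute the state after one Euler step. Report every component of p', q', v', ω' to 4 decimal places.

p' = (0.6440, -2.7760, -0.8240)
q' = (-0.7267, 0.0043, 0.4967, 0.4745)
v' = (1.0760, -1.9307, 1.8533)
ω' = (0.3233, 0.5070, 1.5104)

a = (-0.6000, -0.7667, -1.1667)
p' = p + v·dt = (0.6440, -2.7760, -0.8240)
v + (F/m)dt = (1.0760, -1.9307, 1.8533)
gyro term ω×Iω = (0.0300, -0.0480, 0.0080)
angular accel α = (-1.9167, 0.1750, 0.2600)
ω' = ω + α·dt = (0.3233, 0.5070, 1.5104)
Hamilton product q⊗(0,ω) = (-1.0000000, 0.2171572, -0.1535535, -1.2606605)
q' = normalize(q + ½dt·q⊗(0,ω)) = (-0.7267, 0.0043, 0.4967, 0.4745)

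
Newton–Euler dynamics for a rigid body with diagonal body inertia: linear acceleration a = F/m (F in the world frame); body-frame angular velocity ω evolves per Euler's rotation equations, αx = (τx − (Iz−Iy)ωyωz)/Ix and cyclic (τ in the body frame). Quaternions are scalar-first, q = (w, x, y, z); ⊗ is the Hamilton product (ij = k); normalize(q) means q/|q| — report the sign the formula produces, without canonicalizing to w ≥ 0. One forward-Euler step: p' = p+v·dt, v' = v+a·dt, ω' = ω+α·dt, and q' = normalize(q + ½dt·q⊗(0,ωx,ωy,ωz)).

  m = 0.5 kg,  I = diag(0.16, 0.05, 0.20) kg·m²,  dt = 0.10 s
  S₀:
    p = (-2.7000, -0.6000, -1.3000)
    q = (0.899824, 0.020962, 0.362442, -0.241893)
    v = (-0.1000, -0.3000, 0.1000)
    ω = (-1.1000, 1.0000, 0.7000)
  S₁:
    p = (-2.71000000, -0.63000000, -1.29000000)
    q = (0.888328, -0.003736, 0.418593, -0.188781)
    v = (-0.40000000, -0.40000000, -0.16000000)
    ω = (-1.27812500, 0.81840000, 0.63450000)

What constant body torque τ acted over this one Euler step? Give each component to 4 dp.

rate change Δω = (-0.17812500, -0.18160000, -0.06550000)
applied torque τ = (-0.1800, -0.0600, -0.0100)

τ = (-0.1800, -0.0600, -0.0100)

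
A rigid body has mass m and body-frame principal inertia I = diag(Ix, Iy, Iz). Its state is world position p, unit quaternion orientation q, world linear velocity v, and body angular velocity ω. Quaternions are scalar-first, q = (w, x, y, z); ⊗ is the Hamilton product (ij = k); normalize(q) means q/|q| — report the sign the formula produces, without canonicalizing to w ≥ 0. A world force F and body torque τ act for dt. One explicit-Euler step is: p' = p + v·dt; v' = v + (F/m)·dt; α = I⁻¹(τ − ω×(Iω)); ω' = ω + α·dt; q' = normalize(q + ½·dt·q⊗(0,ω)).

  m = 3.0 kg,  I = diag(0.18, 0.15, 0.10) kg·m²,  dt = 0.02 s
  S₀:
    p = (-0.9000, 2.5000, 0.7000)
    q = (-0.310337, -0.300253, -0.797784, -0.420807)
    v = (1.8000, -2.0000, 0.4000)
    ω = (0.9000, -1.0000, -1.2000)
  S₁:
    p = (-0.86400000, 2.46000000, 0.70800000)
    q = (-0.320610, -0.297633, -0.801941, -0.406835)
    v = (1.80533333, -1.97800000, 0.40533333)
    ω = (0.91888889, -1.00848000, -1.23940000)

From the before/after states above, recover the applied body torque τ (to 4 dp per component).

τ = (0.1100, -0.1500, -0.1700)

Δω = ω₁−ω₀ = (0.01888889, -0.00848000, -0.03940000)
I·α + gyro = (0.1100, -0.1500, -0.1700)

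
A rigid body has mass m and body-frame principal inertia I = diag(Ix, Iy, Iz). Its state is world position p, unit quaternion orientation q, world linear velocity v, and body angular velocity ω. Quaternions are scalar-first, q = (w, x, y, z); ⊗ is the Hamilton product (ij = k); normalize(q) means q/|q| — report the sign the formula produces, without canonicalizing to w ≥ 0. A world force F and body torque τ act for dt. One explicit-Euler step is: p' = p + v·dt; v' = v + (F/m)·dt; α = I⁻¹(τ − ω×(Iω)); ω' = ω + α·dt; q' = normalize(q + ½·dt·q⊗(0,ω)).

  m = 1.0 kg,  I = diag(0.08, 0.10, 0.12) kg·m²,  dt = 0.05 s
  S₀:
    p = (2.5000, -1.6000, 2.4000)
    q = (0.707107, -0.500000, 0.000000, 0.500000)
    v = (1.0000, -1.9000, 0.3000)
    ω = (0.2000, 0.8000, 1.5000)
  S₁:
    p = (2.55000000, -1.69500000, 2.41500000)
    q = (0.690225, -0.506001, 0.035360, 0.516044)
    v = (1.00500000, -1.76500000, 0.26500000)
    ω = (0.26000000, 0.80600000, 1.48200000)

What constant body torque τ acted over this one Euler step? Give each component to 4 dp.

ω₁ − ω₀ = (0.06000000, 0.00600000, -0.01800000)
applied torque τ = (0.1200, 0.0000, -0.0400)

τ = (0.1200, 0.0000, -0.0400)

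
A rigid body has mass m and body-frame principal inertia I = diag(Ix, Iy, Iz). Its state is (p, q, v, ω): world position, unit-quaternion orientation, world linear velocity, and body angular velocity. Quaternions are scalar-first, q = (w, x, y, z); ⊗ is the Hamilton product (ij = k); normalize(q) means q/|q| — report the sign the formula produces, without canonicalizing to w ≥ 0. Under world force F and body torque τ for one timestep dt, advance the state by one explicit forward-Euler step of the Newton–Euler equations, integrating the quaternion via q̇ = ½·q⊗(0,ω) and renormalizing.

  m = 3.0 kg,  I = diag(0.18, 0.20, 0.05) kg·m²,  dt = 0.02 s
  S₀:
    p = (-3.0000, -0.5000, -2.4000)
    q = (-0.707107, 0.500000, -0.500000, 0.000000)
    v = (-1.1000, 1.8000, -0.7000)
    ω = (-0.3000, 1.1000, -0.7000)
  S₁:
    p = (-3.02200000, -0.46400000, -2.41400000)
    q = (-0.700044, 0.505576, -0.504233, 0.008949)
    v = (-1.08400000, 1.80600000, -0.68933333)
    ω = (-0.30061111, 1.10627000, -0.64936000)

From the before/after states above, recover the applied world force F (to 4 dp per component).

velocity change Δv = (0.01600000, 0.00600000, 0.01066667)
applied force F = (2.4000, 0.9000, 1.6000)

F = (2.4000, 0.9000, 1.6000)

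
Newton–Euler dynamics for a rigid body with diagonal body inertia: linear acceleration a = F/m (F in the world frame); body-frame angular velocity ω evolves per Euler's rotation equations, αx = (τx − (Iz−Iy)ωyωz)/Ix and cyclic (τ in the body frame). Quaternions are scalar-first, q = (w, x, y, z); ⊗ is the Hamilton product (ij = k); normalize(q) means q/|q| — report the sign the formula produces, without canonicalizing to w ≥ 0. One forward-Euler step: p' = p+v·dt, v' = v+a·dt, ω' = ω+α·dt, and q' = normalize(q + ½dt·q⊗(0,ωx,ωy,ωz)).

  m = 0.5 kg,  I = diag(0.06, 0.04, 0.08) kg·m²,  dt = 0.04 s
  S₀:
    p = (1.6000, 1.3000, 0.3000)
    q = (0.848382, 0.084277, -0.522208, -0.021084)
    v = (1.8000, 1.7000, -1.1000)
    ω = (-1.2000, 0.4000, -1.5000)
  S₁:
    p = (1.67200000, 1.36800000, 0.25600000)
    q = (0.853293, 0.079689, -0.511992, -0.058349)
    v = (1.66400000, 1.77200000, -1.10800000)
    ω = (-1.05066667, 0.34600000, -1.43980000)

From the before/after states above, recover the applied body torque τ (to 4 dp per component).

τ = (0.2000, -0.0900, 0.1300)

ω₁ − ω₀ = (0.14933333, -0.05400000, 0.06020000)
τ = I·(Δω/dt) + ω₀×(Iω₀) = (0.2000, -0.0900, 0.1300)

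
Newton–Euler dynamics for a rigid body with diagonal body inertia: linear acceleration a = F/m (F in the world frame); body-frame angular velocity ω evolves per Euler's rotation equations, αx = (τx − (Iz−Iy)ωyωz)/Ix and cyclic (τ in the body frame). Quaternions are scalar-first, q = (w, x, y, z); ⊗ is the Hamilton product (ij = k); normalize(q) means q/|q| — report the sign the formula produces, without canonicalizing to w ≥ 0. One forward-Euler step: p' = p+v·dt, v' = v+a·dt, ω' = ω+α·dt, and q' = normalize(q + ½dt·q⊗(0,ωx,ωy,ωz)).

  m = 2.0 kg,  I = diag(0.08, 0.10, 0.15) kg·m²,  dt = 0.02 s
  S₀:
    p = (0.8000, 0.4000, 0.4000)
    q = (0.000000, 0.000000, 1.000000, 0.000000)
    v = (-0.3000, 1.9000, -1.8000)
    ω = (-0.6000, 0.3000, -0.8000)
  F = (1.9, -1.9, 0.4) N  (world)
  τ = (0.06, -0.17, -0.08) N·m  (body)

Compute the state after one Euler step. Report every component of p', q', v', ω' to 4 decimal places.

p + v·dt = (0.7940, 0.4380, 0.3640)
v' = v + a·dt = (-0.2810, 1.8810, -1.7960)
(τ − ω×Iω)/I = (0.9000, -1.3640, -0.5093)
ω + α·dt = (-0.5820, 0.2727, -0.8102)
Hamilton product q⊗(0,ω) = (-0.3000000, -0.8000000, 0.0000000, 0.6000000)
q + ½dt·q⊗(0,ω), renormalized = (-0.0030, -0.0080, 0.9999, 0.0060)

p' = (0.7940, 0.4380, 0.3640)
q' = (-0.0030, -0.0080, 0.9999, 0.0060)
v' = (-0.2810, 1.8810, -1.7960)
ω' = (-0.5820, 0.2727, -0.8102)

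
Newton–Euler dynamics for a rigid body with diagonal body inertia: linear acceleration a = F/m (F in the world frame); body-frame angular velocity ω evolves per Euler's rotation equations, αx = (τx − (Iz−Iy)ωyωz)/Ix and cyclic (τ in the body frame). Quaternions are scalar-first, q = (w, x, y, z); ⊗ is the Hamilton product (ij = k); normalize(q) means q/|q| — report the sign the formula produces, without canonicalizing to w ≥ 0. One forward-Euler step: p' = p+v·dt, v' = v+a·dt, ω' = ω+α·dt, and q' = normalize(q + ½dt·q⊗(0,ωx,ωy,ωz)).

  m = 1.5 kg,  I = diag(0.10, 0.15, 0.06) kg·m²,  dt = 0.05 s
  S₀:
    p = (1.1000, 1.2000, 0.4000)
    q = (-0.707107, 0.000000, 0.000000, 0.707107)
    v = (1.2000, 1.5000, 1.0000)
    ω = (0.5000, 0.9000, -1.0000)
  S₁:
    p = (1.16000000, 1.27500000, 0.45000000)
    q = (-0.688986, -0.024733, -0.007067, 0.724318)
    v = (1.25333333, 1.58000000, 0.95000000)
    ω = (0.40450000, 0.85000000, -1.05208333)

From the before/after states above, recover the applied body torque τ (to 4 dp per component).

rate change Δω = (-0.09550000, -0.05000000, -0.05208333)
precession coupling = (0.0810, -0.0200, 0.0225)
applied torque τ = (-0.1100, -0.1700, -0.0400)

τ = (-0.1100, -0.1700, -0.0400)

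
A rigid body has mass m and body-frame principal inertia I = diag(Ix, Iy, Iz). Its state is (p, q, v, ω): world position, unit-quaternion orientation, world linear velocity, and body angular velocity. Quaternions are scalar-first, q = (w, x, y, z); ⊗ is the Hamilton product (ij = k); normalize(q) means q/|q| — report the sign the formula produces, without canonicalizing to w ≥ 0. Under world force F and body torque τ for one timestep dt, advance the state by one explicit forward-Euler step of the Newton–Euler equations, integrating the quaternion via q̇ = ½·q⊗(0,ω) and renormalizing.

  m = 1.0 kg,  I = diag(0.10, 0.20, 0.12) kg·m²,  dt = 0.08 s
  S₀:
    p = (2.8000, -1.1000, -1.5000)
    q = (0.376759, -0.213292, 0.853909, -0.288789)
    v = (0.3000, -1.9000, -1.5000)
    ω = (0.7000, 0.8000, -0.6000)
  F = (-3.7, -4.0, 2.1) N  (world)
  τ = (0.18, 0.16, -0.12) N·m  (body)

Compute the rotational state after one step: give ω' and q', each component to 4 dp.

α = I⁻¹(τ − ω×Iω) = (1.4160, 0.7580, -1.4667)
new body rate ω' = (0.8133, 0.8606, -0.7173)
Hamilton product q⊗(0,ω) = (-0.7070962, -0.0175829, -0.0287203, -0.9944253)
q' = normalize(q + ½dt·q⊗(0,ω)) = (0.3481, -0.2137, 0.8517, -0.3282)

ω' = (0.8133, 0.8606, -0.7173)
q' = (0.3481, -0.2137, 0.8517, -0.3282)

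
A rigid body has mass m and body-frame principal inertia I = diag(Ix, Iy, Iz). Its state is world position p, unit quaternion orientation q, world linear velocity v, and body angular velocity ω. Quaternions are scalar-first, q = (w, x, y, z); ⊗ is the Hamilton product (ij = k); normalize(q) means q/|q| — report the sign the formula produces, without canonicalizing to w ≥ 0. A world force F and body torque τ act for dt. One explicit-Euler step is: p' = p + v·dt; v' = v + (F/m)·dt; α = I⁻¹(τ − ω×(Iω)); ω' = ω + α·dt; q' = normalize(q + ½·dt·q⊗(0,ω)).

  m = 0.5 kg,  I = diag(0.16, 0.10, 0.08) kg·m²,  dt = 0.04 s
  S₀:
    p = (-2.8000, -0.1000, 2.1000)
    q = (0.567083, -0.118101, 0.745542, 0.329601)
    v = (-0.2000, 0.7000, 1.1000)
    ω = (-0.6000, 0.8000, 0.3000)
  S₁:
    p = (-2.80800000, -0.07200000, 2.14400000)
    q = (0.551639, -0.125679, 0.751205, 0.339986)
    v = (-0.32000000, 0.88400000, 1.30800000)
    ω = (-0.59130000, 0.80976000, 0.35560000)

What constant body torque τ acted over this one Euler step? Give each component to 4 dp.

τ = (0.0300, 0.0100, 0.1400)

Δω = ω₁−ω₀ = (0.00870000, 0.00976000, 0.05560000)
τ = I·(Δω/dt) + ω₀×(Iω₀) = (0.0300, 0.0100, 0.1400)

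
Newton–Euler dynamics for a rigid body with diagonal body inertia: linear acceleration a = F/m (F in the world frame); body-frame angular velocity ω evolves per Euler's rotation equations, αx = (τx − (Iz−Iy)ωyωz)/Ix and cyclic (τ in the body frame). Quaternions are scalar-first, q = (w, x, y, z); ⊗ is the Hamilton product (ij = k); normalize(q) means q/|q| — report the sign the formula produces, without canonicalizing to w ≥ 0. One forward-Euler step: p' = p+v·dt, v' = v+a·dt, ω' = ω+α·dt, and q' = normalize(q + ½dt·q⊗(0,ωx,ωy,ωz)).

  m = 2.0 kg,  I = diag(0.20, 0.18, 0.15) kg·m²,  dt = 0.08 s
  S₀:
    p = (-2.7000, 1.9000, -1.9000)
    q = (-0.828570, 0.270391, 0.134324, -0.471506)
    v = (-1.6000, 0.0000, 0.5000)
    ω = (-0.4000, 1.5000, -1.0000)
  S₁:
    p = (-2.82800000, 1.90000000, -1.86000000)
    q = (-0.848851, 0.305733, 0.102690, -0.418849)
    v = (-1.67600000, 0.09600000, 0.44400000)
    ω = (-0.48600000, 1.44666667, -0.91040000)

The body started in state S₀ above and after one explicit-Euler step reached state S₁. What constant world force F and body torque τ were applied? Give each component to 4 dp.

Δω = ω₁−ω₀ = (-0.08600000, -0.05333333, 0.08960000)
ω₀×(Iω₀) = (0.0450, 0.0200, 0.0120)
I·α + gyro = (-0.1700, -0.1000, 0.1800)
Δv = v₁−v₀ = (-0.07600000, 0.09600000, -0.05600000)
F = m·Δv/dt = (-1.9000, 2.4000, -1.4000)

F = (-1.9000, 2.4000, -1.4000)
τ = (-0.1700, -0.1000, 0.1800)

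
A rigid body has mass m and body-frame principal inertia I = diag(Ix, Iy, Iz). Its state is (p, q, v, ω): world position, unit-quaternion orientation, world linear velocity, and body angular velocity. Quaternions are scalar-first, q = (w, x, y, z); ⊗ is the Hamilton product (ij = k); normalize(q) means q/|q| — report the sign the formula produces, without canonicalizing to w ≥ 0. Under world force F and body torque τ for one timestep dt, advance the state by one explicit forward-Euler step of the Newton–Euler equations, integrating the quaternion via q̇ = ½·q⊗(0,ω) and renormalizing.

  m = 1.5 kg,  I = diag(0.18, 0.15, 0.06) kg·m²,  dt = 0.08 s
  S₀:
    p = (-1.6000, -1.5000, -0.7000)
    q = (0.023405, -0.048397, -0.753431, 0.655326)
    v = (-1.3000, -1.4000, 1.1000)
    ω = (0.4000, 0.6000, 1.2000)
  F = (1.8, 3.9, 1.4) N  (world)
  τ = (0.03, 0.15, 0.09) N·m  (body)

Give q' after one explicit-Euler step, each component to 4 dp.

2q̇ = q⊗(0,ω) = (-0.3149738, -1.2879508, 0.3342498, 0.3004202)
updated quaternion q' = (0.0108, -0.0998, -0.7389, 0.6663)

q' = (0.0108, -0.0998, -0.7389, 0.6663)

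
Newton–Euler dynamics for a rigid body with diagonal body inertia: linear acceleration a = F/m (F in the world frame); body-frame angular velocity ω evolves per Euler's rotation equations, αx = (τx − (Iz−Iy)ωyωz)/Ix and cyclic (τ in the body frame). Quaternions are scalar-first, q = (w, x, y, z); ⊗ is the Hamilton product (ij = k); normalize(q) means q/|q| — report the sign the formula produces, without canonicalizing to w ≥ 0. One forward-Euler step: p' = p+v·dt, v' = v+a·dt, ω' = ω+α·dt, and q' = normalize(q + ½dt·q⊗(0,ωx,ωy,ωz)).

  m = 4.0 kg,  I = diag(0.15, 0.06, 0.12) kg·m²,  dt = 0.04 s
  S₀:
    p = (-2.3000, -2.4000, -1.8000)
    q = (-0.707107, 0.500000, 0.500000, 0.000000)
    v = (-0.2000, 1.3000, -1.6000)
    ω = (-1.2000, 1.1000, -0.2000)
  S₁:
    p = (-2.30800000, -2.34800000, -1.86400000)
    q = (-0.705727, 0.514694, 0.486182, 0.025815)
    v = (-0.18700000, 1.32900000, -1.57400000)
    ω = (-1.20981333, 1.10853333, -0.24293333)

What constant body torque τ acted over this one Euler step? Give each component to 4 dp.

τ = (-0.0500, 0.0200, -0.0100)

ω₁ − ω₀ = (-0.00981333, 0.00853333, -0.04293333)
gyro term ω₀×Iω₀ = (-0.0132, 0.0072, 0.1188)
I·α + gyro = (-0.0500, 0.0200, -0.0100)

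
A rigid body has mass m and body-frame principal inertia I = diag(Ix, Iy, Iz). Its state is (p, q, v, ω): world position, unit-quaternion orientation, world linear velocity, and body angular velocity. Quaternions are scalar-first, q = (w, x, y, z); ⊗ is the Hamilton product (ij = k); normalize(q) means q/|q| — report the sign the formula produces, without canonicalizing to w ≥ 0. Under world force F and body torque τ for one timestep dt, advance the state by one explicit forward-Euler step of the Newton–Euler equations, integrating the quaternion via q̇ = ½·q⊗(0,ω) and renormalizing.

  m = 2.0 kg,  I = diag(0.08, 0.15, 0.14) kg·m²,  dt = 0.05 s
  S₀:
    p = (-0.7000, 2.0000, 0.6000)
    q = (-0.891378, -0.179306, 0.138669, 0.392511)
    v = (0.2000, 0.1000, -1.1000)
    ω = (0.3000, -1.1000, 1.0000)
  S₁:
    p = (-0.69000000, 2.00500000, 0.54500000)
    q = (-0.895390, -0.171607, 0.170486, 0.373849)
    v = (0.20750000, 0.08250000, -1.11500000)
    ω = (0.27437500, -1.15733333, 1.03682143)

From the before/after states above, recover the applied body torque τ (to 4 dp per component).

τ = (-0.0300, -0.1900, 0.0800)

rate change Δω = (-0.02562500, -0.05733333, 0.03682143)
precession coupling = (0.0110, -0.0180, -0.0231)
applied torque τ = (-0.0300, -0.1900, 0.0800)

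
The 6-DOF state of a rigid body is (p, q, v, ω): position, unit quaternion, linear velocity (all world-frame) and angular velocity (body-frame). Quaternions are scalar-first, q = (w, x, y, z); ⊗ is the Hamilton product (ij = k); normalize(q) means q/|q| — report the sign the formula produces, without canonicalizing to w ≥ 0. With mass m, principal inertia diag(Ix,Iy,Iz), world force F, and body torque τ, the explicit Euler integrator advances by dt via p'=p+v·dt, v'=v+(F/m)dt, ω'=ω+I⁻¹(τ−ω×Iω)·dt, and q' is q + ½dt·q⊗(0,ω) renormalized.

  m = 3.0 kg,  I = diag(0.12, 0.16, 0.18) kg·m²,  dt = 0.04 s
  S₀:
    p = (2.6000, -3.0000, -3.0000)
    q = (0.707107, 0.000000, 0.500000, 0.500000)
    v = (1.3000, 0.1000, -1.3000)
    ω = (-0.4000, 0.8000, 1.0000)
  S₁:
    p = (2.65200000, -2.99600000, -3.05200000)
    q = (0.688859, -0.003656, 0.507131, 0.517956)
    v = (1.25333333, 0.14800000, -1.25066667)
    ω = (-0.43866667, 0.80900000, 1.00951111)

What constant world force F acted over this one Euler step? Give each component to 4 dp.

Δv = v₁−v₀ = (-0.04666667, 0.04800000, 0.04933333)
F = m·Δv/dt = (-3.5000, 3.6000, 3.7000)

F = (-3.5000, 3.6000, 3.7000)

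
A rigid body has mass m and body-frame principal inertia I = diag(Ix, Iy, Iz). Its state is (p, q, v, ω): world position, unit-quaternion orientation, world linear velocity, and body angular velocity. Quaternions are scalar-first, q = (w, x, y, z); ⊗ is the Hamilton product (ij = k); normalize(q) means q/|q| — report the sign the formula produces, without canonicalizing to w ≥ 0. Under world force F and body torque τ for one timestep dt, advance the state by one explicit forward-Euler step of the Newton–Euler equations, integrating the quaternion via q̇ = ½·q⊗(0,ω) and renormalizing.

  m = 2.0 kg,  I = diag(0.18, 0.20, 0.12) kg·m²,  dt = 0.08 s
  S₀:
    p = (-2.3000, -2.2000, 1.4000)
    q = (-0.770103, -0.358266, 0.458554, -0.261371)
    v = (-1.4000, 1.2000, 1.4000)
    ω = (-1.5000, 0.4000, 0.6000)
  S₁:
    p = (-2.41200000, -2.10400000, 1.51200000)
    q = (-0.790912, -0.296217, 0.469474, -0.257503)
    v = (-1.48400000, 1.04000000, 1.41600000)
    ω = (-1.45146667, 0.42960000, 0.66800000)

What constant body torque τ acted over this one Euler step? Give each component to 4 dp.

Δω = ω₁−ω₀ = (0.04853333, 0.02960000, 0.06800000)
ω₀×(Iω₀) = (-0.0192, -0.0540, -0.0120)
I·α + gyro = (0.0900, 0.0200, 0.0900)

τ = (0.0900, 0.0200, 0.0900)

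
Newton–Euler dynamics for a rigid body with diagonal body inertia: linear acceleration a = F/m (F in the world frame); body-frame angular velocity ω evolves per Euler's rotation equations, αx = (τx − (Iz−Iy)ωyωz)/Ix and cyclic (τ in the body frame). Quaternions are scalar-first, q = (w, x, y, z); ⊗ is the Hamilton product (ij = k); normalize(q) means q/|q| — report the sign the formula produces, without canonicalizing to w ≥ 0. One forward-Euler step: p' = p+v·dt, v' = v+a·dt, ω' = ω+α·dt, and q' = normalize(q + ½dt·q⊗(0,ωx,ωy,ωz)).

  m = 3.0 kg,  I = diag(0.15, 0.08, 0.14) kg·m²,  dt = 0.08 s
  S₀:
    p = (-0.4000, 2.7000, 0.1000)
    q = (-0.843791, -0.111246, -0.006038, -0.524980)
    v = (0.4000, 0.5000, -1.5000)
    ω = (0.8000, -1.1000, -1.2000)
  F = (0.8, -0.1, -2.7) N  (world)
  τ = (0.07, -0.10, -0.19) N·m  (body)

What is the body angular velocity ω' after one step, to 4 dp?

ω' = (0.7951, -1.1904, -1.3438)

α = I⁻¹(τ − ω×Iω) = (-0.0613, -1.1300, -1.7971)
ω + α·dt = (0.7951, -1.1904, -1.3438)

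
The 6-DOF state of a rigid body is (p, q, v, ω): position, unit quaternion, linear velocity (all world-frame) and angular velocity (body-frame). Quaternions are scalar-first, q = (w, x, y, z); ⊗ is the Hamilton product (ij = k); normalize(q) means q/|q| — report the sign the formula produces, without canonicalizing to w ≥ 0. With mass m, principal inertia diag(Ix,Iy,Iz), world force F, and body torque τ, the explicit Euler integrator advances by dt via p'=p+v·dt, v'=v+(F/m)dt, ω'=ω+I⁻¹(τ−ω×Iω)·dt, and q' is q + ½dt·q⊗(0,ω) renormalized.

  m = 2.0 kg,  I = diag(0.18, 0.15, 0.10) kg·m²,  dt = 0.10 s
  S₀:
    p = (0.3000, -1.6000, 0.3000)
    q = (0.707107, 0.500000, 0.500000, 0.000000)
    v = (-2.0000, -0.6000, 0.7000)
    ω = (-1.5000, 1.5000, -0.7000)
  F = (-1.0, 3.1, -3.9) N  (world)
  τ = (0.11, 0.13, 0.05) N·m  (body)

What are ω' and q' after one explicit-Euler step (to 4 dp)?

ω' = (-1.4681, 1.5307, -0.7175)
q' = (0.7027, 0.4268, 0.5670, 0.0499)

(τ − ω×Iω)/I = (0.3194, 0.3067, -0.1750)
ω' = ω + α·dt = (-1.4681, 1.5307, -0.7175)
Hamilton product q⊗(0,ω) = (0.0000000, -1.4106605, 1.4106605, 1.0050251)
q + ½dt·q⊗(0,ω), renormalized = (0.7027, 0.4268, 0.5670, 0.0499)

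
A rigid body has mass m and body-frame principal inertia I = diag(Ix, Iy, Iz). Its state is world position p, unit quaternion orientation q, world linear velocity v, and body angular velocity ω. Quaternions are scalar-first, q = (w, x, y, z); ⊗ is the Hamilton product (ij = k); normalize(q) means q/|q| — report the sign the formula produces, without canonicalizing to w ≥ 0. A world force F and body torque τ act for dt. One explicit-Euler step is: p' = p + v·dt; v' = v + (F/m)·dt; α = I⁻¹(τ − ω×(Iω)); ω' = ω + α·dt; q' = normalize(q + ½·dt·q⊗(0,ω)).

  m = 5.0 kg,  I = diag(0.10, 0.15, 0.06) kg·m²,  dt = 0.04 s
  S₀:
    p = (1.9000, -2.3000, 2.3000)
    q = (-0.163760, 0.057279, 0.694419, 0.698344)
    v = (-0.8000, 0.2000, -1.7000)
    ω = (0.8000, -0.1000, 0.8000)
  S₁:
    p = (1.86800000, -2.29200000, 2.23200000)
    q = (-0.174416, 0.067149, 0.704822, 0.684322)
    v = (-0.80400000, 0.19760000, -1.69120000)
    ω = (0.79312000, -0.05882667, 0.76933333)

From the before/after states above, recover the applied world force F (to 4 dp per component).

F = (-0.5000, -0.3000, 1.1000)

v₁ − v₀ = (-0.00400000, -0.00240000, 0.00880000)
applied force F = (-0.5000, -0.3000, 1.1000)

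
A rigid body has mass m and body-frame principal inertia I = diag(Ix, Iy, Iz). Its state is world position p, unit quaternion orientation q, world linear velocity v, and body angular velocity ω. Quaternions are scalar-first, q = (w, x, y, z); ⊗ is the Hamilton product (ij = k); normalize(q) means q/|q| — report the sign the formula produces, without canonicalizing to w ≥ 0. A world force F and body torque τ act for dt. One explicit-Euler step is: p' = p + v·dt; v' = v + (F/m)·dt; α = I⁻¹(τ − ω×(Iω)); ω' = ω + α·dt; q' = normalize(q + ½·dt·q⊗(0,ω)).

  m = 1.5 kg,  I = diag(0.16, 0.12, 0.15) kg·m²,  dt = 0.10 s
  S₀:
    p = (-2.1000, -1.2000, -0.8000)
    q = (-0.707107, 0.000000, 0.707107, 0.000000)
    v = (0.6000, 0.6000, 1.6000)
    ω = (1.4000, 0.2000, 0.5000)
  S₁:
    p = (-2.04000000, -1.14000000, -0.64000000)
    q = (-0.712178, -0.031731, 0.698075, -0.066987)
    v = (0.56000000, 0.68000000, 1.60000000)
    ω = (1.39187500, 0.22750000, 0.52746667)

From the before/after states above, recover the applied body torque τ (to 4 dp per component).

τ = (-0.0100, 0.0400, 0.0300)

ω₁ − ω₀ = (-0.00812500, 0.02750000, 0.02746667)
applied torque τ = (-0.0100, 0.0400, 0.0300)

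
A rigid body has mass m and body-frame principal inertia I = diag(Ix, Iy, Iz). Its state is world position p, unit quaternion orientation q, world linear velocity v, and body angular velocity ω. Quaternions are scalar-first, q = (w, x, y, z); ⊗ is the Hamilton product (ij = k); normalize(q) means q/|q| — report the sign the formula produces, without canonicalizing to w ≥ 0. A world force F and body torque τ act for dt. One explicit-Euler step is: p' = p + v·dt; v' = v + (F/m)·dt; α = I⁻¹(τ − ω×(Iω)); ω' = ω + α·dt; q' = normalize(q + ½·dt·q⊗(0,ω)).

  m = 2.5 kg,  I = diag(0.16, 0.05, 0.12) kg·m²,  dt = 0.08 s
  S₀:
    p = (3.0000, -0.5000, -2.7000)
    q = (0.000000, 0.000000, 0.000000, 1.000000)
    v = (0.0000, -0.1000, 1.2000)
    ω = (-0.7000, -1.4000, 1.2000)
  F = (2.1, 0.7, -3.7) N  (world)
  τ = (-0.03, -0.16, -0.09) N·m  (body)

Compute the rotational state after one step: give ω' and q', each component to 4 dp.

ω' = (-0.6562, -1.6022, 1.2119)
q' = (-0.0479, 0.0558, -0.0279, 0.9969)

α = I⁻¹(τ − ω×Iω) = (0.5475, -2.5280, 0.1483)
ω + α·dt = (-0.6562, -1.6022, 1.2119)
2q̇ = q⊗(0,ω) = (-1.2000000, 1.4000000, -0.7000000, 0.0000000)
q + ½dt·q⊗(0,ω), renormalized = (-0.0479, 0.0558, -0.0279, 0.9969)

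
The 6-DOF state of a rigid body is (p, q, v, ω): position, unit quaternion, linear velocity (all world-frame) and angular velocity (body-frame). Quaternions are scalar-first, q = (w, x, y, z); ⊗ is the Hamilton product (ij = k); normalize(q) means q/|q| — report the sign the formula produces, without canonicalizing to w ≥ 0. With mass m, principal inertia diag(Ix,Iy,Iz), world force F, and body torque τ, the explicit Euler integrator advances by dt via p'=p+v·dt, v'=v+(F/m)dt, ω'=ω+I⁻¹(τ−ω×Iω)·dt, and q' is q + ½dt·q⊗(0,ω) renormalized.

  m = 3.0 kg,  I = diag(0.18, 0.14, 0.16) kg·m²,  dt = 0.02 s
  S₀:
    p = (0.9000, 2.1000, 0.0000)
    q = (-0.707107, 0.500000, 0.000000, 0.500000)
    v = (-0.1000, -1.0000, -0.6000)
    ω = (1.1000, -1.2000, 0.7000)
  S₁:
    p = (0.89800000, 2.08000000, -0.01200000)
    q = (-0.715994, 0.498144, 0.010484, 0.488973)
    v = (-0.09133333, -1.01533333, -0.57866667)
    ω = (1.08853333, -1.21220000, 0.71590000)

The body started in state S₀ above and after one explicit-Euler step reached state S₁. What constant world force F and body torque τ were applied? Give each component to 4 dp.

rate change Δω = (-0.01146667, -0.01220000, 0.01590000)
ω₀×(Iω₀) = (-0.0168, 0.0154, 0.0528)
I·α + gyro = (-0.1200, -0.0700, 0.1800)
v₁ − v₀ = (0.00866667, -0.01533333, 0.02133333)
applied force F = (1.3000, -2.3000, 3.2000)

F = (1.3000, -2.3000, 3.2000)
τ = (-0.1200, -0.0700, 0.1800)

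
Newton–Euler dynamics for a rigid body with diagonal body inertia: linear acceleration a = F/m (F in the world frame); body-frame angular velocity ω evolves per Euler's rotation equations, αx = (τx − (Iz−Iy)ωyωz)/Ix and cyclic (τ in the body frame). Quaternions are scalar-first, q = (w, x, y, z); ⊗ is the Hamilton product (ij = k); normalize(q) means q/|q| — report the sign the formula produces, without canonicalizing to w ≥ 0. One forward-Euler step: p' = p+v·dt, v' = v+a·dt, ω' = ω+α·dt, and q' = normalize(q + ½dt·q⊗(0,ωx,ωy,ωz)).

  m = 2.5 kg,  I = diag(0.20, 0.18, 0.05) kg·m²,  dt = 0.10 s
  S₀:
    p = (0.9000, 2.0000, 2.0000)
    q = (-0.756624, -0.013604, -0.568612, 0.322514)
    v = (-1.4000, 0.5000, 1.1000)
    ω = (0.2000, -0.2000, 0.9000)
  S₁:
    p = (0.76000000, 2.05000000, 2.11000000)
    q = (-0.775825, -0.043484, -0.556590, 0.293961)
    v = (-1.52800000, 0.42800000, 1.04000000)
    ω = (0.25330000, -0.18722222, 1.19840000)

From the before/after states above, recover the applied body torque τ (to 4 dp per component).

ω₁ − ω₀ = (0.05330000, 0.01277778, 0.29840000)
ω₀×(Iω₀) = (0.0234, 0.0270, 0.0008)
applied torque τ = (0.1300, 0.0500, 0.1500)

τ = (0.1300, 0.0500, 0.1500)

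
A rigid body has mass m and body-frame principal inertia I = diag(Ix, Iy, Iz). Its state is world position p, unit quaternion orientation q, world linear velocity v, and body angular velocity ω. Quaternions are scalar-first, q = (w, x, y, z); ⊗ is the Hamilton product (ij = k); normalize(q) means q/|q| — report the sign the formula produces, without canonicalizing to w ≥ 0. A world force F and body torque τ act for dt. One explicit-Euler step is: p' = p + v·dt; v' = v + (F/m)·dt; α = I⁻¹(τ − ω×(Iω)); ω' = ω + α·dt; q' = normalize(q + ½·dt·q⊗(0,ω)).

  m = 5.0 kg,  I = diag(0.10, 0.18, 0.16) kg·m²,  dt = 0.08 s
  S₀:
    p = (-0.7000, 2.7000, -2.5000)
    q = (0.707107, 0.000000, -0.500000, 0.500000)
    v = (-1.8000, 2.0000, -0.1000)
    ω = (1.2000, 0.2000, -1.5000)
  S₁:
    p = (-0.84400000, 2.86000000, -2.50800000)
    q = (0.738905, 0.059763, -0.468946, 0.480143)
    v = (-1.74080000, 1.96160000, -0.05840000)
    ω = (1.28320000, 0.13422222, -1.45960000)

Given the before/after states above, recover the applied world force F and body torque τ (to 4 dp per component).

velocity change Δv = (0.05920000, -0.03840000, 0.04160000)
F = m·Δv/dt = (3.7000, -2.4000, 2.6000)
Δω = ω₁−ω₀ = (0.08320000, -0.06577778, 0.04040000)
gyro term ω₀×Iω₀ = (0.0060, 0.1080, 0.0192)
applied torque τ = (0.1100, -0.0400, 0.1000)

F = (3.7000, -2.4000, 2.6000)
τ = (0.1100, -0.0400, 0.1000)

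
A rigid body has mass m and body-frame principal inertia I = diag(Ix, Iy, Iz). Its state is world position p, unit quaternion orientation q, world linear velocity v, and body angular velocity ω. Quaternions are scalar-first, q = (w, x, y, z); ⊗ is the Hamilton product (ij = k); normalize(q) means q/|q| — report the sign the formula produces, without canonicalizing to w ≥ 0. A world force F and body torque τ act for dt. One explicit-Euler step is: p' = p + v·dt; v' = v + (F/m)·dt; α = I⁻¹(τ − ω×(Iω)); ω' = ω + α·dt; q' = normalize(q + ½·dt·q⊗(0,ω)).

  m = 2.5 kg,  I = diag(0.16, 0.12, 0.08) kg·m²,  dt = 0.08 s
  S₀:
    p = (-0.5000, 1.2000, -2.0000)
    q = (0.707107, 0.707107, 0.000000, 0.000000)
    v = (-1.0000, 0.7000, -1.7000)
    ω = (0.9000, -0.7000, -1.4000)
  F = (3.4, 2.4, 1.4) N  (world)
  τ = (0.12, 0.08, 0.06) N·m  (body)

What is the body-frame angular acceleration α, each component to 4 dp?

gyro term ω×Iω = (-0.0392, -0.1008, 0.0252)
(τ − ω×Iω)/I = (0.9950, 1.5067, 0.4350)

α = (0.9950, 1.5067, 0.4350)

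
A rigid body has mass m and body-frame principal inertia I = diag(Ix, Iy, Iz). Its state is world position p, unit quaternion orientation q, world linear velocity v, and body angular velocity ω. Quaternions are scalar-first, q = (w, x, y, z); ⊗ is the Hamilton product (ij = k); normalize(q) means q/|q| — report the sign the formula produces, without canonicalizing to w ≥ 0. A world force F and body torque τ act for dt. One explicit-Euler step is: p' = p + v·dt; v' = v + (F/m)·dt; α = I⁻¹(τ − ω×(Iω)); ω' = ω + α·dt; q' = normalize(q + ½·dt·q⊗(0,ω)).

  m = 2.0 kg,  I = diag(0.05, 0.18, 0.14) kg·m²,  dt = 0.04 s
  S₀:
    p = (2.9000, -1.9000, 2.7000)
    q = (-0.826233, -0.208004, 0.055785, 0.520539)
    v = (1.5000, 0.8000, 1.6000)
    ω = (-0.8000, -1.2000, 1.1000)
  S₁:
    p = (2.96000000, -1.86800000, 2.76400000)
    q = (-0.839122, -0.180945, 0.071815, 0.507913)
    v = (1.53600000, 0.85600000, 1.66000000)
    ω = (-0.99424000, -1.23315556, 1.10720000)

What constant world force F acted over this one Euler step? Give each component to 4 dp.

F = (1.8000, 2.8000, 3.0000)

v₁ − v₀ = (0.03600000, 0.05600000, 0.06000000)
m·(v₁−v₀)/dt = (1.8000, 2.8000, 3.0000)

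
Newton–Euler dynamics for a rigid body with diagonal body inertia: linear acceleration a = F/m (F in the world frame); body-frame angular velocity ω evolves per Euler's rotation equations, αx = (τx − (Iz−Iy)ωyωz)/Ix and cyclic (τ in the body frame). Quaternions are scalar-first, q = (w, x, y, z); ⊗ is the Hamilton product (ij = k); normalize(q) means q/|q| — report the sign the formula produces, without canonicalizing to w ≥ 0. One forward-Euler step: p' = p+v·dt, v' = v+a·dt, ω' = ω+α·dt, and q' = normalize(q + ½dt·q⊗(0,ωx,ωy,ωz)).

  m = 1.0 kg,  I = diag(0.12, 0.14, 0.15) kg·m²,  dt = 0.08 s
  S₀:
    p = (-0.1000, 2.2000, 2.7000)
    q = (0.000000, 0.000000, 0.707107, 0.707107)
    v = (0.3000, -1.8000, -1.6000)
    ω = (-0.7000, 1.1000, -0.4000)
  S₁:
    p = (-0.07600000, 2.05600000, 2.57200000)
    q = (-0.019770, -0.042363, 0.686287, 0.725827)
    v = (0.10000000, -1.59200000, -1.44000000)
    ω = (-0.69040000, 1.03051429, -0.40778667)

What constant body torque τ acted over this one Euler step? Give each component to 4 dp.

τ = (0.0100, -0.1300, -0.0300)

Δω = ω₁−ω₀ = (0.00960000, -0.06948571, -0.00778667)
τ = I·(Δω/dt) + ω₀×(Iω₀) = (0.0100, -0.1300, -0.0300)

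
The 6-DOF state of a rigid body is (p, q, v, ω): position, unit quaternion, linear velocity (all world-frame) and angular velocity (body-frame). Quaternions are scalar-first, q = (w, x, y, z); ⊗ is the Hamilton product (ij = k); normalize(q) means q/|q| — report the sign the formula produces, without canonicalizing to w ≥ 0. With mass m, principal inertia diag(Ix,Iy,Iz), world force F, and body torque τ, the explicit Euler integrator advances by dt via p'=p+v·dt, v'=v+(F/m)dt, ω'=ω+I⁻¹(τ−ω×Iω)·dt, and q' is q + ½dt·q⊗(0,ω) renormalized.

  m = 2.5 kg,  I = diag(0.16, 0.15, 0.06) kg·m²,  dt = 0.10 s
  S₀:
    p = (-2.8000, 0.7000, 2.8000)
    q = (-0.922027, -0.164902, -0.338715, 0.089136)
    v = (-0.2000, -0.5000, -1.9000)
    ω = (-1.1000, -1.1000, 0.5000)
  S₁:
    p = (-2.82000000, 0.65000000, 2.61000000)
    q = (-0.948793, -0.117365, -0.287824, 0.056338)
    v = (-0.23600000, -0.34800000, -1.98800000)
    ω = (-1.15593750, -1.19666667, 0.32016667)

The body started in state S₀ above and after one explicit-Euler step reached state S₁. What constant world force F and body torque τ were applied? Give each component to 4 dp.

F = (-0.9000, 3.8000, -2.2000)
τ = (-0.0400, -0.2000, -0.1200)

v₁ − v₀ = (-0.03600000, 0.15200000, -0.08800000)
applied force F = (-0.9000, 3.8000, -2.2000)
Δω = ω₁−ω₀ = (-0.05593750, -0.09666667, -0.17983333)
ω₀×(Iω₀) = (0.0495, -0.0550, -0.0121)
I·α + gyro = (-0.0400, -0.2000, -0.1200)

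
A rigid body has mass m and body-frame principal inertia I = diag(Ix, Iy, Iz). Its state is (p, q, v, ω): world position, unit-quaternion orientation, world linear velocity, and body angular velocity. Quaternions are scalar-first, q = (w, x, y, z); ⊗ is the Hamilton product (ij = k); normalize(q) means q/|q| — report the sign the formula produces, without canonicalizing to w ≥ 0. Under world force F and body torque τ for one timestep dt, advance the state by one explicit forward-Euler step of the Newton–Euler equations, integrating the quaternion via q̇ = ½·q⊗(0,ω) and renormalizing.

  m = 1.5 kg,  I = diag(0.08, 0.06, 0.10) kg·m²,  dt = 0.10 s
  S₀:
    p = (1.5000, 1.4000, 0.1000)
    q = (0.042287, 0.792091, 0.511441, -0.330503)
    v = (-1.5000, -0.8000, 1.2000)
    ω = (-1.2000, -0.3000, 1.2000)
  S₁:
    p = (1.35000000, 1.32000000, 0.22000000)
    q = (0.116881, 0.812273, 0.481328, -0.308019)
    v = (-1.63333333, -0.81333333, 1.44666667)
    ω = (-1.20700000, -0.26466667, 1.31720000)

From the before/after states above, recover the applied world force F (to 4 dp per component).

velocity change Δv = (-0.13333333, -0.01333333, 0.24666667)
m·(v₁−v₀)/dt = (-2.0000, -0.2000, 3.7000)

F = (-2.0000, -0.2000, 3.7000)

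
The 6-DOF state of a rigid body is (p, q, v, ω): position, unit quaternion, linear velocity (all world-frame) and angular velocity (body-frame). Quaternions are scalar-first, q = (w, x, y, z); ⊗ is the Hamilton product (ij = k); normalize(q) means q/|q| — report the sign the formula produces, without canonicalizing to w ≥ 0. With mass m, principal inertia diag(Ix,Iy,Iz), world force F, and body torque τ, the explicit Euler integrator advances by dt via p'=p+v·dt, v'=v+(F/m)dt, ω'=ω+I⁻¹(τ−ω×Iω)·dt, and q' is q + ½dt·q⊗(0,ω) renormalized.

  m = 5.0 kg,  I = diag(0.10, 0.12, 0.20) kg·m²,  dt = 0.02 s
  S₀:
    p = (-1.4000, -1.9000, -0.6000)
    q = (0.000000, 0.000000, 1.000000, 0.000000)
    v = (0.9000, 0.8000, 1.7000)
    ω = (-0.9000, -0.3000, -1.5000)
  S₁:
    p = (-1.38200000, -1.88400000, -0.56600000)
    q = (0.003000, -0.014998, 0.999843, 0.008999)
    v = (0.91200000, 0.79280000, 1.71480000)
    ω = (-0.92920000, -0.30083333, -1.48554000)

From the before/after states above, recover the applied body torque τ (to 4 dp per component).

τ = (-0.1100, -0.1400, 0.1500)

Δω = ω₁−ω₀ = (-0.02920000, -0.00083333, 0.01446000)
τ = I·(Δω/dt) + ω₀×(Iω₀) = (-0.1100, -0.1400, 0.1500)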